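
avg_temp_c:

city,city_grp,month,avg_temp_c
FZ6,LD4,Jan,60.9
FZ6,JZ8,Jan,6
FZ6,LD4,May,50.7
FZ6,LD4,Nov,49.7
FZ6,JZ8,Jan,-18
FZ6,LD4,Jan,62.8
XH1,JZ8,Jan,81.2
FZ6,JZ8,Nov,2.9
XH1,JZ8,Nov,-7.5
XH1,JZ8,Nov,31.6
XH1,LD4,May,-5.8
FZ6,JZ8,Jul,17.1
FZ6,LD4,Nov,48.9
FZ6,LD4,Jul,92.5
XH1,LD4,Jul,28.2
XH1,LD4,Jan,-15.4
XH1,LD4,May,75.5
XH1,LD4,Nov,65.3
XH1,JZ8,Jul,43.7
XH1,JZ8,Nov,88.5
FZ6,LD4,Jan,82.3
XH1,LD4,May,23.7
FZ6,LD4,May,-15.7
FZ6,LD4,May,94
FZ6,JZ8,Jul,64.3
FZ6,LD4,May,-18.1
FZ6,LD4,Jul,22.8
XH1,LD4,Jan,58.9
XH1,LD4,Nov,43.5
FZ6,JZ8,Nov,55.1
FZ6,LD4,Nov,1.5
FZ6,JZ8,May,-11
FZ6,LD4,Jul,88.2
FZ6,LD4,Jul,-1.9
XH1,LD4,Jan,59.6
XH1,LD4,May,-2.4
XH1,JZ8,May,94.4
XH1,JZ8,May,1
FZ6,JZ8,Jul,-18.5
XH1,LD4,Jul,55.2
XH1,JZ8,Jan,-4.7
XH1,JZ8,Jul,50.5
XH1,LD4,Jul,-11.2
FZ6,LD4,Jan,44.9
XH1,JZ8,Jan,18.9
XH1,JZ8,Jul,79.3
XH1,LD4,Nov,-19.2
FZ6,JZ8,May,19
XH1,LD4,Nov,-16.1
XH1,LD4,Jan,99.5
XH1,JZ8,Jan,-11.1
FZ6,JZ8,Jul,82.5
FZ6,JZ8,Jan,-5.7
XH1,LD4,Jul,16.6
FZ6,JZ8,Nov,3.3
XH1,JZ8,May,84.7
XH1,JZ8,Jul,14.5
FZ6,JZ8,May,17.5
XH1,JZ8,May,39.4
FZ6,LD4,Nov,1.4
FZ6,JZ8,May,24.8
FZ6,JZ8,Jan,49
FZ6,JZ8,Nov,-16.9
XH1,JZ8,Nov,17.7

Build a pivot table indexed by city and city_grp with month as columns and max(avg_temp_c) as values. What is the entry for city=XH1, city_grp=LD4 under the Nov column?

65.3

Rows with city=XH1, city_grp=LD4 and month=Nov: avg_temp_c values are 65.3, 43.5, -19.2, -16.1.
max(65.3, 43.5, -19.2, -16.1) = 65.3.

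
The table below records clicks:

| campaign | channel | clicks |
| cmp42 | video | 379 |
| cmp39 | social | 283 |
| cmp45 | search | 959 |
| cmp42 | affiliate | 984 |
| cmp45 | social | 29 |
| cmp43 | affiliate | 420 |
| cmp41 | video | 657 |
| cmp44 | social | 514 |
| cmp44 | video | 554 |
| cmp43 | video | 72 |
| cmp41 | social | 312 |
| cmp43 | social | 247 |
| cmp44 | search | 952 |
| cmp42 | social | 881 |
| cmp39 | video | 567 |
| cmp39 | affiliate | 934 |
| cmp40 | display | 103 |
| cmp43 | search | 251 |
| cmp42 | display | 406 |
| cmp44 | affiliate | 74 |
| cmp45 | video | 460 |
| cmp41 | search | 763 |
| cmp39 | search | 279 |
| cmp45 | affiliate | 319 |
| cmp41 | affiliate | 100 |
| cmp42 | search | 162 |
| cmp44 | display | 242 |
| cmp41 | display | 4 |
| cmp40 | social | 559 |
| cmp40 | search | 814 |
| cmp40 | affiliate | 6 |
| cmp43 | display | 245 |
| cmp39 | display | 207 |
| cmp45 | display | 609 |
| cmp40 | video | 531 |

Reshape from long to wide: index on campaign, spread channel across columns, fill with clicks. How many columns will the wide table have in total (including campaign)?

1 column for campaign plus 5 distinct channel values → 6 columns.

6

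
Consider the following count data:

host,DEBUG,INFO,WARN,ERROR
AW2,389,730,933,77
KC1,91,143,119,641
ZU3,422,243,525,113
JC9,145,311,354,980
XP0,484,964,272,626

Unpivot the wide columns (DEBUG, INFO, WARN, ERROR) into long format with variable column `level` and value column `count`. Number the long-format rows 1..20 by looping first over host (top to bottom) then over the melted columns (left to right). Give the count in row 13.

20 rows total (5 × 4). Row 13: index ⌊(13-1)/4⌋ = 3 into host → JC9; (13-1) mod 4 = 0 into the melted columns → DEBUG.
So row 13 is (JC9, DEBUG, 145); count = 145.

145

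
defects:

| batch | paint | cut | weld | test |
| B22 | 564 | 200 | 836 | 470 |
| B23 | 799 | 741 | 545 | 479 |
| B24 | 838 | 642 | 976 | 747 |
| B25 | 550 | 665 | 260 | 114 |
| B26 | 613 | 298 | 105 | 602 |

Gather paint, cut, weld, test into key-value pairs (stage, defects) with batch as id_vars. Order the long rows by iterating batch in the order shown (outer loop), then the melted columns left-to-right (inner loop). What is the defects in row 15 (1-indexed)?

260

20 rows total (5 × 4). Row 15: index ⌊(15-1)/4⌋ = 3 into batch → B25; (15-1) mod 4 = 2 into the melted columns → weld.
So row 15 is (B25, weld, 260); defects = 260.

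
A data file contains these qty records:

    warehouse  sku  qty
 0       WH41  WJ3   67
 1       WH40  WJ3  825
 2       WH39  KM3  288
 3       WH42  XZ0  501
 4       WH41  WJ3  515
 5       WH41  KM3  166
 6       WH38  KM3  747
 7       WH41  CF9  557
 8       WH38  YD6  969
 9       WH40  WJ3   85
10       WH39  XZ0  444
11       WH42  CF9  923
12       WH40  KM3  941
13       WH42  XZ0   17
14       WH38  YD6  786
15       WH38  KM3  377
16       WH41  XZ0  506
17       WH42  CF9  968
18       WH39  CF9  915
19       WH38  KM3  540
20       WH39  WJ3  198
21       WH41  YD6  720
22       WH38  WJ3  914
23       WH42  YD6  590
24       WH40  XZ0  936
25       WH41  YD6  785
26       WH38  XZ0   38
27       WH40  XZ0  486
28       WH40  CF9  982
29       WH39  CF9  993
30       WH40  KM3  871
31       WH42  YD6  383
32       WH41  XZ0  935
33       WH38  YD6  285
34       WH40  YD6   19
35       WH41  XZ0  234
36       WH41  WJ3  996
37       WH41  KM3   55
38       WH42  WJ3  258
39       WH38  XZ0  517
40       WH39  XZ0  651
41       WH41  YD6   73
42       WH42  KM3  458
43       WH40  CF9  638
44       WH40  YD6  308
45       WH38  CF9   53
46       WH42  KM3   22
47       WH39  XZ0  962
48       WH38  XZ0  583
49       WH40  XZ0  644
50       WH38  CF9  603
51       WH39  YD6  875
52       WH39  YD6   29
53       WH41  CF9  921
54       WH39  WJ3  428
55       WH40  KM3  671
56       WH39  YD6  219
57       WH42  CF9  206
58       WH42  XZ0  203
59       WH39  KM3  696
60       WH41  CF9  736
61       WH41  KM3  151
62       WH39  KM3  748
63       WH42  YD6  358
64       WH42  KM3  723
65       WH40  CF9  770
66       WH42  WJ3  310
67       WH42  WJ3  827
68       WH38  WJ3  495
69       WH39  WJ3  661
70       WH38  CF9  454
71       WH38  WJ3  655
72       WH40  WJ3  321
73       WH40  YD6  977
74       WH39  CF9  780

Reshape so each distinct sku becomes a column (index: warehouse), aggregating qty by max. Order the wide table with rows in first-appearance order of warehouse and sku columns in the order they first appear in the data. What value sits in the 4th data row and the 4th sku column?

968

With rows in first-appearance order of warehouse, row 4 is warehouse=WH42. sku columns in first-appearance order: WJ3, KM3, XZ0, CF9, YD6; column 4 is CF9.
Long rows with warehouse=WH42, sku=CF9: max(923, 968, 206) = 968.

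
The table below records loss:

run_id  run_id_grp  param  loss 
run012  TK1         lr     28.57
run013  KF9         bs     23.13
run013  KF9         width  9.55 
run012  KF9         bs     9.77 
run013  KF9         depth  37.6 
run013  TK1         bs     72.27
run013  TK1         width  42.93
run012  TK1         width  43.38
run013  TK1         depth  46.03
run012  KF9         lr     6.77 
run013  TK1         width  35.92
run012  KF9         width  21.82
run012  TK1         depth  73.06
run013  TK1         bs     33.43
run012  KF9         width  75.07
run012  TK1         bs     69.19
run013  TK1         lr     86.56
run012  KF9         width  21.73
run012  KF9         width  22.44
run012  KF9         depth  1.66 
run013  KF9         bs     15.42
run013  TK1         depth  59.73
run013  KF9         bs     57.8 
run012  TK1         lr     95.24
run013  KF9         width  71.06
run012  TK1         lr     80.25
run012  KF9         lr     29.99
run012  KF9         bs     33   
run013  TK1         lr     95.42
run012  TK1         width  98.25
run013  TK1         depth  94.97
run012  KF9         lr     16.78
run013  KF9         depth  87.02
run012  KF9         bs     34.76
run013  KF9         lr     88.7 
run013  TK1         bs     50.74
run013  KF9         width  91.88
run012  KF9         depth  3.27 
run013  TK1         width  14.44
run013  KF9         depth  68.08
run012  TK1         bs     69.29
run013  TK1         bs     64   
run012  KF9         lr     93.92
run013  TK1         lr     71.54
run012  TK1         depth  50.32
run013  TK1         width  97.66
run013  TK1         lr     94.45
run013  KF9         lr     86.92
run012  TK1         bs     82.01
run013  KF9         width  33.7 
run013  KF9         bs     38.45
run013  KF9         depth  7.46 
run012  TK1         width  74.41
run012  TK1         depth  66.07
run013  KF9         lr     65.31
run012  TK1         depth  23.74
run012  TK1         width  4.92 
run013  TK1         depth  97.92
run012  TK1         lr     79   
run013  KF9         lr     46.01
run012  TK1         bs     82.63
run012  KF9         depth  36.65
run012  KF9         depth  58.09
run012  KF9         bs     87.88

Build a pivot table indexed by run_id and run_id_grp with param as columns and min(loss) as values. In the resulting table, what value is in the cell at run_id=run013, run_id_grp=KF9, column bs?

15.42

Rows with run_id=run013, run_id_grp=KF9 and param=bs: loss values are 23.13, 15.42, 57.8, 38.45.
min(23.13, 15.42, 57.8, 38.45) = 15.42.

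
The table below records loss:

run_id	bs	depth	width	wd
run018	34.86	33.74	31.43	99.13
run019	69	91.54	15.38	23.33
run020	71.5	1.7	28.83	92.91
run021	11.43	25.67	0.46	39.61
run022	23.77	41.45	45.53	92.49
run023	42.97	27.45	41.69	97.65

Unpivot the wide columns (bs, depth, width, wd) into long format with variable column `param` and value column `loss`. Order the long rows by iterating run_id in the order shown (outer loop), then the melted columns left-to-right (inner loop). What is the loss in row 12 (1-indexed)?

24 rows total (6 × 4). Row 12: index ⌊(12-1)/4⌋ = 2 into run_id → run020; (12-1) mod 4 = 3 into the melted columns → wd.
So row 12 is (run020, wd, 92.91); loss = 92.91.

92.91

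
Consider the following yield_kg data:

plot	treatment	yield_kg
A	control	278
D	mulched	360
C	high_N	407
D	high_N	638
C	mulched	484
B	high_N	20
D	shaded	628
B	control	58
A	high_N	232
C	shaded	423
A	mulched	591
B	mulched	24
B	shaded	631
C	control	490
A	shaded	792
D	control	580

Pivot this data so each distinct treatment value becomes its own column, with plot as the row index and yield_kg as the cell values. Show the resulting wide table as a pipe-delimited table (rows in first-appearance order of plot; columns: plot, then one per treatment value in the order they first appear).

| plot | control | mulched | high_N | shaded |
| A | 278 | 591 | 232 | 792 |
| D | 580 | 360 | 638 | 628 |
| C | 490 | 484 | 407 | 423 |
| B | 58 | 24 | 20 | 631 |

Columns: plot plus the 4 distinct treatment values (control, mulched, high_N, shaded).
For example, row A column control takes yield_kg=278 from the long row (A, control).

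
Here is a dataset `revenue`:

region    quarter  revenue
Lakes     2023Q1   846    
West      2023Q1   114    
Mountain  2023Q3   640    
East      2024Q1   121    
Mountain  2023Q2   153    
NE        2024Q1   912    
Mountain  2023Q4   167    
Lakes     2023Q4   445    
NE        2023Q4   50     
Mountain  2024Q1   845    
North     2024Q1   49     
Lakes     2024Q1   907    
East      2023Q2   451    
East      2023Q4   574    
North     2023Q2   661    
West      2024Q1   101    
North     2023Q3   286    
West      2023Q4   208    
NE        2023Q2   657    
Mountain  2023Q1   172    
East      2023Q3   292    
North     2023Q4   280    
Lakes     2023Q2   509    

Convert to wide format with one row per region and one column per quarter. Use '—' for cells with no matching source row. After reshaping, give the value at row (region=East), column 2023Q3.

292

The long row with region=East, quarter=2023Q3 has revenue=292.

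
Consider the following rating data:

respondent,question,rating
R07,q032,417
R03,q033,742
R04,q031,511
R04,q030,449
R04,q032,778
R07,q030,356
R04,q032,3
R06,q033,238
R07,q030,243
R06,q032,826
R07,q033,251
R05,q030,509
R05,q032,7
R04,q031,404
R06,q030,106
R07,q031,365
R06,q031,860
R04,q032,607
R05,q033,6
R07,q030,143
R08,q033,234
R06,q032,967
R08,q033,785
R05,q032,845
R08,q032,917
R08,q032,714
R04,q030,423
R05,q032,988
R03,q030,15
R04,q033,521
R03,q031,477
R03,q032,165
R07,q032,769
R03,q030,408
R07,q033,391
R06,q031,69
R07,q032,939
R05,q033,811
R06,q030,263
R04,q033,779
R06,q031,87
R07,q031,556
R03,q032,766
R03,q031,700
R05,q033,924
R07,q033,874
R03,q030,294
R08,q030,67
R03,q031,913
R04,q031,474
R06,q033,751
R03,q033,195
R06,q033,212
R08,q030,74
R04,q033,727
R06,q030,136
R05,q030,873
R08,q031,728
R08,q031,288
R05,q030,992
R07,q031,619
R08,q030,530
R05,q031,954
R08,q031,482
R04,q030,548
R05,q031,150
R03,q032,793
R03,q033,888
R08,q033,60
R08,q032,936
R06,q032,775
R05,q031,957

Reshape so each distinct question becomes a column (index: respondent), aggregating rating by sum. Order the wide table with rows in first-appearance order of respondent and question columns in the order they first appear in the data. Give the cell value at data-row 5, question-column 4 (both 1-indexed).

2374

With rows in first-appearance order of respondent, row 5 is respondent=R05. question columns in first-appearance order: q032, q033, q031, q030; column 4 is q030.
Long rows with respondent=R05, question=q030: 509 + 873 + 992 = 2374.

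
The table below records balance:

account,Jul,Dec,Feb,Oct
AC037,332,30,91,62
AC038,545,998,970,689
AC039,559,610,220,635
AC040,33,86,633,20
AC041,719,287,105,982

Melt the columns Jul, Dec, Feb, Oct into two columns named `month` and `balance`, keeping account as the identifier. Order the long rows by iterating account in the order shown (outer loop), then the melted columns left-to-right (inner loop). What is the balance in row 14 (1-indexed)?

20 rows total (5 × 4). Row 14: index ⌊(14-1)/4⌋ = 3 into account → AC040; (14-1) mod 4 = 1 into the melted columns → Dec.
So row 14 is (AC040, Dec, 86); balance = 86.

86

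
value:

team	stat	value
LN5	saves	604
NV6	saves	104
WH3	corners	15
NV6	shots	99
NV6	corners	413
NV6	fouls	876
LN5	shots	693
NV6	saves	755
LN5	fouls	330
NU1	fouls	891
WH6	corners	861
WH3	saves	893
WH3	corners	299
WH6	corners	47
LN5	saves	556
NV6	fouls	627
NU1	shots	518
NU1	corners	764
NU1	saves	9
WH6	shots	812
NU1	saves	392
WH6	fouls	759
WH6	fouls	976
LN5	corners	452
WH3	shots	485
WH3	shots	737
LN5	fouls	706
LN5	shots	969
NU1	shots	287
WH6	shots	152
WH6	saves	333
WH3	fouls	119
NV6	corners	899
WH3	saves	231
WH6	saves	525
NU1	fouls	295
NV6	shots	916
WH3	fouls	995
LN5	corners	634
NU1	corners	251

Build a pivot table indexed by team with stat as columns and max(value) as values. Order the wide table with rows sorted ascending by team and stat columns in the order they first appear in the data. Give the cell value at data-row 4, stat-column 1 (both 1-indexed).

893

With rows sorted ascending by team, row 4 is team=WH3. stat columns in first-appearance order: saves, corners, shots, fouls; column 1 is saves.
Long rows with team=WH3, stat=saves: max(893, 231) = 893.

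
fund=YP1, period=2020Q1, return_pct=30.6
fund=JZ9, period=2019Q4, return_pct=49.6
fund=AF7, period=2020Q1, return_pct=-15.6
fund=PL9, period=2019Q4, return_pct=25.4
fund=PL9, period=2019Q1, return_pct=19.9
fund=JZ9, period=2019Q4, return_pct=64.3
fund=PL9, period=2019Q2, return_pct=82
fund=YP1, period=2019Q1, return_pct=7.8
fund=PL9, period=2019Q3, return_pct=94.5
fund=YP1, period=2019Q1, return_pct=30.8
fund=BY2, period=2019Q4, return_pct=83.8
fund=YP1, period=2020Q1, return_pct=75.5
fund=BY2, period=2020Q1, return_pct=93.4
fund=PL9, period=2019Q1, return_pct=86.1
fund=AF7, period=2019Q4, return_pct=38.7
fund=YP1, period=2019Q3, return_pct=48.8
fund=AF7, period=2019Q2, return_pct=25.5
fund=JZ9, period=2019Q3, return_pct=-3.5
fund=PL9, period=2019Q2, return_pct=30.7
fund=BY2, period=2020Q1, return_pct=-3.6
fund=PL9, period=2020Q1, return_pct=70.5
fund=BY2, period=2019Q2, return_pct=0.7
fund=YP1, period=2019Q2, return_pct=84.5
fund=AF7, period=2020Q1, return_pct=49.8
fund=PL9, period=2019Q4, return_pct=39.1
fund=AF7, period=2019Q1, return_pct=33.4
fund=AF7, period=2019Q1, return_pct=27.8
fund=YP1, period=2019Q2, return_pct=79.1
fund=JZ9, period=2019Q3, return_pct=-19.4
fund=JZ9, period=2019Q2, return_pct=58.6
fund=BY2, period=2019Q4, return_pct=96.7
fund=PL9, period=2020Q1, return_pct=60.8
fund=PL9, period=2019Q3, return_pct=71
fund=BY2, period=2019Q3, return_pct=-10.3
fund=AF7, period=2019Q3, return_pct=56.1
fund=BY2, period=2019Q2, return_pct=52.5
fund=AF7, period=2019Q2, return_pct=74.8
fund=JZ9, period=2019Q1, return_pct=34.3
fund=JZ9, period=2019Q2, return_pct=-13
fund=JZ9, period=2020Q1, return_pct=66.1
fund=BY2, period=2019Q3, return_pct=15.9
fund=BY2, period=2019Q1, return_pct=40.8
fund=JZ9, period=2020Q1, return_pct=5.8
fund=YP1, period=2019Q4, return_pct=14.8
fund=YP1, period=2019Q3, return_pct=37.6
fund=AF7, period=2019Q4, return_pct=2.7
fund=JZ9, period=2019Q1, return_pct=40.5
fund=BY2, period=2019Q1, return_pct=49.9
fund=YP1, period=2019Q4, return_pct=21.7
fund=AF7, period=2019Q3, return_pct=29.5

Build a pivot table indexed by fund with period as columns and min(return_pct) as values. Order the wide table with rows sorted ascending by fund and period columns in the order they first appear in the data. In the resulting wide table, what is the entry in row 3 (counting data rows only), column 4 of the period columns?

With rows sorted ascending by fund, row 3 is fund=JZ9. period columns in first-appearance order: 2020Q1, 2019Q4, 2019Q1, 2019Q2, 2019Q3; column 4 is 2019Q2.
Long rows with fund=JZ9, period=2019Q2: min(58.6, -13) = -13.

-13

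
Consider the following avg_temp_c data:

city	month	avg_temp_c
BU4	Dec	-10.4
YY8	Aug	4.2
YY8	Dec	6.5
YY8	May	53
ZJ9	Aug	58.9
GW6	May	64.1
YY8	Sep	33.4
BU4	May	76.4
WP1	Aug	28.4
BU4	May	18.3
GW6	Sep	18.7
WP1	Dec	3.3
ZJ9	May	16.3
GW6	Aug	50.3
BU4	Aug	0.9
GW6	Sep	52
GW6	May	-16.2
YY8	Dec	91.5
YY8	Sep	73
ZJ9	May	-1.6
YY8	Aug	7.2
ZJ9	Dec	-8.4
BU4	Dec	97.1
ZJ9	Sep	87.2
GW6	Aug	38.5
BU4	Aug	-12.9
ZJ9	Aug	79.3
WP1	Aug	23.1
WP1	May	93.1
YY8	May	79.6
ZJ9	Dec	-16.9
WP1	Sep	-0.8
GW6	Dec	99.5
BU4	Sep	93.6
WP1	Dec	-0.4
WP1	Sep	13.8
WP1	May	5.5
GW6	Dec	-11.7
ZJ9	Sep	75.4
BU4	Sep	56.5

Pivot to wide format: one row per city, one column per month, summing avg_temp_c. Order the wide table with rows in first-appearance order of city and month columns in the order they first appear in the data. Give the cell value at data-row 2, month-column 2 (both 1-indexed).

11.4

With rows in first-appearance order of city, row 2 is city=YY8. month columns in first-appearance order: Dec, Aug, May, Sep; column 2 is Aug.
Long rows with city=YY8, month=Aug: 4.2 + 7.2 = 11.4.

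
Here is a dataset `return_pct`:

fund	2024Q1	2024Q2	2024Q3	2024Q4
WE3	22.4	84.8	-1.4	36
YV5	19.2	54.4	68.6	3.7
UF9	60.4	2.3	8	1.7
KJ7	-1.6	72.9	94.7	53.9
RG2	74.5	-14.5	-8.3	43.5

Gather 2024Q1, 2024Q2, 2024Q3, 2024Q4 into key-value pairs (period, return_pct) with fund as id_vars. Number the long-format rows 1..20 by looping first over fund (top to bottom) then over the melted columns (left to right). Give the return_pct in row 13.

20 rows total (5 × 4). Row 13: index ⌊(13-1)/4⌋ = 3 into fund → KJ7; (13-1) mod 4 = 0 into the melted columns → 2024Q1.
So row 13 is (KJ7, 2024Q1, -1.6); return_pct = -1.6.

-1.6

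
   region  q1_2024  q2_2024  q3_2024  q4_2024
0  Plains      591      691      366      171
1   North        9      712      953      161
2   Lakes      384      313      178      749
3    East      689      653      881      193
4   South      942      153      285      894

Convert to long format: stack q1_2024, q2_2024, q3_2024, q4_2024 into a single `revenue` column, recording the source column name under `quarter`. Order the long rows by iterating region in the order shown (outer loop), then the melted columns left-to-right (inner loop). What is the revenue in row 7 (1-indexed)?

20 rows total (5 × 4). Row 7: index ⌊(7-1)/4⌋ = 1 into region → North; (7-1) mod 4 = 2 into the melted columns → q3_2024.
So row 7 is (North, q3_2024, 953); revenue = 953.

953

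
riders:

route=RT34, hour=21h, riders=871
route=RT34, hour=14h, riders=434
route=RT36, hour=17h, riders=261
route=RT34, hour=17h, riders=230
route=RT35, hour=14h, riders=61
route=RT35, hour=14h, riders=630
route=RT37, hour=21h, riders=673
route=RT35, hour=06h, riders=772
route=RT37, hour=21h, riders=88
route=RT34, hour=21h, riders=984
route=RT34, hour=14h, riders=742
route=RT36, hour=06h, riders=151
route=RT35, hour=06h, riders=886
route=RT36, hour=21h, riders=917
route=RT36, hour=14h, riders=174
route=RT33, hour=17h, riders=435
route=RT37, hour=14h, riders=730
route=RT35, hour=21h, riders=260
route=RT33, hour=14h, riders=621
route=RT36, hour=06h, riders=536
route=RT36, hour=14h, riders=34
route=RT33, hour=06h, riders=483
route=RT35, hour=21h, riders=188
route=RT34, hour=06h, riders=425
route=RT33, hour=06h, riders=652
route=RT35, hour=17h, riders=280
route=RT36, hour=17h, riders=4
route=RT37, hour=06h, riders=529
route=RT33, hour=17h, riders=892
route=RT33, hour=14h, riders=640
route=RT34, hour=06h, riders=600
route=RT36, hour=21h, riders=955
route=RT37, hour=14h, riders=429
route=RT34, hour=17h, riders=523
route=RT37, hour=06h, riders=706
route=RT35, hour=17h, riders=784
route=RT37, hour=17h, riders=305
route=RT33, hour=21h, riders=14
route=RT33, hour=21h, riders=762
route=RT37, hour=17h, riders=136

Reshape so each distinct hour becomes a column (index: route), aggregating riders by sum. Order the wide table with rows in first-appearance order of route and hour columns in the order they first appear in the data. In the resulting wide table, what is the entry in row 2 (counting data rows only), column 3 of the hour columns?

265

With rows in first-appearance order of route, row 2 is route=RT36. hour columns in first-appearance order: 21h, 14h, 17h, 06h; column 3 is 17h.
Long rows with route=RT36, hour=17h: 261 + 4 = 265.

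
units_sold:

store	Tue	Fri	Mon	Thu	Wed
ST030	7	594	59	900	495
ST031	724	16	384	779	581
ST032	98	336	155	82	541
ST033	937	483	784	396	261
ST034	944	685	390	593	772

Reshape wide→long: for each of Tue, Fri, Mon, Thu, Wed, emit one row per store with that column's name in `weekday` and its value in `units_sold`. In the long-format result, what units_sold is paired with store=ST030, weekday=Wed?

Unpivoting turns each (store, wide-column) pair into one long row.
The wide cell at row ST030, column Wed holds 495, so the long row (ST030, Wed) has units_sold=495.

495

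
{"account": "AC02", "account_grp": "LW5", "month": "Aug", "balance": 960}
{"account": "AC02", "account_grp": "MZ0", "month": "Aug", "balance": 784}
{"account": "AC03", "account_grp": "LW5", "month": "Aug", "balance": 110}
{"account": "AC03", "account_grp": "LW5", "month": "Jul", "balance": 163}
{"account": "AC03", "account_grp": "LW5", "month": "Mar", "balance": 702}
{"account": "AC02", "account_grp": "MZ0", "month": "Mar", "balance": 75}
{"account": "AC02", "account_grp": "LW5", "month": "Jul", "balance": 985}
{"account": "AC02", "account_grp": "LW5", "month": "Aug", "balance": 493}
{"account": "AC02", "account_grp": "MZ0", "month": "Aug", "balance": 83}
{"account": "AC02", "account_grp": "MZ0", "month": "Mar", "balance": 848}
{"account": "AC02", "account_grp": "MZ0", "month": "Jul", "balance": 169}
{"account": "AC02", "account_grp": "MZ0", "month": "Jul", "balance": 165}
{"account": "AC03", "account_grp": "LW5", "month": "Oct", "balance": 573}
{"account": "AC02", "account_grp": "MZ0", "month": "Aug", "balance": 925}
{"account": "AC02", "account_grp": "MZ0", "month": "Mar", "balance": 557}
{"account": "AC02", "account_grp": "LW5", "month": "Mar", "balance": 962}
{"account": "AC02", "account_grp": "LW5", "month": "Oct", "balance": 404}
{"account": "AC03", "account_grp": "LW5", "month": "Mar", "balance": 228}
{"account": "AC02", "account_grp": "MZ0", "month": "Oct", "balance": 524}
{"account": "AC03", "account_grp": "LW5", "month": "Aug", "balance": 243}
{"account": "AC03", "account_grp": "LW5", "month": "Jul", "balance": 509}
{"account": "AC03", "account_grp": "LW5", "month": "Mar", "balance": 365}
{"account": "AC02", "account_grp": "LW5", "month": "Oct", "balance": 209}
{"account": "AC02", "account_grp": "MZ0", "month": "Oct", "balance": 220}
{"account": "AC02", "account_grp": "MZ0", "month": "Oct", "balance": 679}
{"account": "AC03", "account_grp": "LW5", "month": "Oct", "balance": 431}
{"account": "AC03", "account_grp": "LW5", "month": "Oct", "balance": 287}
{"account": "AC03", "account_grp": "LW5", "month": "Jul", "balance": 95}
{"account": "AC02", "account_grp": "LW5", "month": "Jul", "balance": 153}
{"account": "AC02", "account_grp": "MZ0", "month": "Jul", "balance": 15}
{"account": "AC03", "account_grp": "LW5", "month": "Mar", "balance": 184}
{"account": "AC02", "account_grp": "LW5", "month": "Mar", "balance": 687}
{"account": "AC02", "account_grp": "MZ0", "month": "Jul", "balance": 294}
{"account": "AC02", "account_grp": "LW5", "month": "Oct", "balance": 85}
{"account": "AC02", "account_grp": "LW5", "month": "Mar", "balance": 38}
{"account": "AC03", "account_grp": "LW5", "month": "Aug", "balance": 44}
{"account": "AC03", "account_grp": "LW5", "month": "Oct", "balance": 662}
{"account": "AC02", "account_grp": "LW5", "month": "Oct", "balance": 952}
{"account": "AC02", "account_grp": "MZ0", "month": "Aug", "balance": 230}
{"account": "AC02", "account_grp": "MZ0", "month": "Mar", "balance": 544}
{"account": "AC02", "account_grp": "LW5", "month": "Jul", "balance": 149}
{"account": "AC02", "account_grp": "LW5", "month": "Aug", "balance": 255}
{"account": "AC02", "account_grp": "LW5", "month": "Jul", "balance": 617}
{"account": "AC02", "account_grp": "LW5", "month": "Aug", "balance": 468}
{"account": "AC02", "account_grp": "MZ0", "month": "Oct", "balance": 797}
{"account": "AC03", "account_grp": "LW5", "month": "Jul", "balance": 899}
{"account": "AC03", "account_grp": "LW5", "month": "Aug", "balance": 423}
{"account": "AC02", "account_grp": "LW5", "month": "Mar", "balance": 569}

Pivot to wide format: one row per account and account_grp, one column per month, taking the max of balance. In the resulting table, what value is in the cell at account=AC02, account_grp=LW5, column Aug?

960

Rows with account=AC02, account_grp=LW5 and month=Aug: balance values are 960, 493, 255, 468.
max(960, 493, 255, 468) = 960.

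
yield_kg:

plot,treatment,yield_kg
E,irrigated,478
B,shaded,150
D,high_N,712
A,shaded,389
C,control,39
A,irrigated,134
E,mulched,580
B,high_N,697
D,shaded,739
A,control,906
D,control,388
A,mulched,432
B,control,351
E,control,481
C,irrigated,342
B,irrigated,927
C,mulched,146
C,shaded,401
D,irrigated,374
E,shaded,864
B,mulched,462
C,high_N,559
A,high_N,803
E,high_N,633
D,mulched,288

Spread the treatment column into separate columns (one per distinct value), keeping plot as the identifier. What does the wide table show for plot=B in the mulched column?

Wide layout: rows indexed by plot, columns are the 5 distinct treatment values (irrigated, shaded, high_N, control, mulched).
Cell (plot=B, treatment=mulched) draws from the long row where plot=B and treatment=mulched, which has yield_kg=462.

462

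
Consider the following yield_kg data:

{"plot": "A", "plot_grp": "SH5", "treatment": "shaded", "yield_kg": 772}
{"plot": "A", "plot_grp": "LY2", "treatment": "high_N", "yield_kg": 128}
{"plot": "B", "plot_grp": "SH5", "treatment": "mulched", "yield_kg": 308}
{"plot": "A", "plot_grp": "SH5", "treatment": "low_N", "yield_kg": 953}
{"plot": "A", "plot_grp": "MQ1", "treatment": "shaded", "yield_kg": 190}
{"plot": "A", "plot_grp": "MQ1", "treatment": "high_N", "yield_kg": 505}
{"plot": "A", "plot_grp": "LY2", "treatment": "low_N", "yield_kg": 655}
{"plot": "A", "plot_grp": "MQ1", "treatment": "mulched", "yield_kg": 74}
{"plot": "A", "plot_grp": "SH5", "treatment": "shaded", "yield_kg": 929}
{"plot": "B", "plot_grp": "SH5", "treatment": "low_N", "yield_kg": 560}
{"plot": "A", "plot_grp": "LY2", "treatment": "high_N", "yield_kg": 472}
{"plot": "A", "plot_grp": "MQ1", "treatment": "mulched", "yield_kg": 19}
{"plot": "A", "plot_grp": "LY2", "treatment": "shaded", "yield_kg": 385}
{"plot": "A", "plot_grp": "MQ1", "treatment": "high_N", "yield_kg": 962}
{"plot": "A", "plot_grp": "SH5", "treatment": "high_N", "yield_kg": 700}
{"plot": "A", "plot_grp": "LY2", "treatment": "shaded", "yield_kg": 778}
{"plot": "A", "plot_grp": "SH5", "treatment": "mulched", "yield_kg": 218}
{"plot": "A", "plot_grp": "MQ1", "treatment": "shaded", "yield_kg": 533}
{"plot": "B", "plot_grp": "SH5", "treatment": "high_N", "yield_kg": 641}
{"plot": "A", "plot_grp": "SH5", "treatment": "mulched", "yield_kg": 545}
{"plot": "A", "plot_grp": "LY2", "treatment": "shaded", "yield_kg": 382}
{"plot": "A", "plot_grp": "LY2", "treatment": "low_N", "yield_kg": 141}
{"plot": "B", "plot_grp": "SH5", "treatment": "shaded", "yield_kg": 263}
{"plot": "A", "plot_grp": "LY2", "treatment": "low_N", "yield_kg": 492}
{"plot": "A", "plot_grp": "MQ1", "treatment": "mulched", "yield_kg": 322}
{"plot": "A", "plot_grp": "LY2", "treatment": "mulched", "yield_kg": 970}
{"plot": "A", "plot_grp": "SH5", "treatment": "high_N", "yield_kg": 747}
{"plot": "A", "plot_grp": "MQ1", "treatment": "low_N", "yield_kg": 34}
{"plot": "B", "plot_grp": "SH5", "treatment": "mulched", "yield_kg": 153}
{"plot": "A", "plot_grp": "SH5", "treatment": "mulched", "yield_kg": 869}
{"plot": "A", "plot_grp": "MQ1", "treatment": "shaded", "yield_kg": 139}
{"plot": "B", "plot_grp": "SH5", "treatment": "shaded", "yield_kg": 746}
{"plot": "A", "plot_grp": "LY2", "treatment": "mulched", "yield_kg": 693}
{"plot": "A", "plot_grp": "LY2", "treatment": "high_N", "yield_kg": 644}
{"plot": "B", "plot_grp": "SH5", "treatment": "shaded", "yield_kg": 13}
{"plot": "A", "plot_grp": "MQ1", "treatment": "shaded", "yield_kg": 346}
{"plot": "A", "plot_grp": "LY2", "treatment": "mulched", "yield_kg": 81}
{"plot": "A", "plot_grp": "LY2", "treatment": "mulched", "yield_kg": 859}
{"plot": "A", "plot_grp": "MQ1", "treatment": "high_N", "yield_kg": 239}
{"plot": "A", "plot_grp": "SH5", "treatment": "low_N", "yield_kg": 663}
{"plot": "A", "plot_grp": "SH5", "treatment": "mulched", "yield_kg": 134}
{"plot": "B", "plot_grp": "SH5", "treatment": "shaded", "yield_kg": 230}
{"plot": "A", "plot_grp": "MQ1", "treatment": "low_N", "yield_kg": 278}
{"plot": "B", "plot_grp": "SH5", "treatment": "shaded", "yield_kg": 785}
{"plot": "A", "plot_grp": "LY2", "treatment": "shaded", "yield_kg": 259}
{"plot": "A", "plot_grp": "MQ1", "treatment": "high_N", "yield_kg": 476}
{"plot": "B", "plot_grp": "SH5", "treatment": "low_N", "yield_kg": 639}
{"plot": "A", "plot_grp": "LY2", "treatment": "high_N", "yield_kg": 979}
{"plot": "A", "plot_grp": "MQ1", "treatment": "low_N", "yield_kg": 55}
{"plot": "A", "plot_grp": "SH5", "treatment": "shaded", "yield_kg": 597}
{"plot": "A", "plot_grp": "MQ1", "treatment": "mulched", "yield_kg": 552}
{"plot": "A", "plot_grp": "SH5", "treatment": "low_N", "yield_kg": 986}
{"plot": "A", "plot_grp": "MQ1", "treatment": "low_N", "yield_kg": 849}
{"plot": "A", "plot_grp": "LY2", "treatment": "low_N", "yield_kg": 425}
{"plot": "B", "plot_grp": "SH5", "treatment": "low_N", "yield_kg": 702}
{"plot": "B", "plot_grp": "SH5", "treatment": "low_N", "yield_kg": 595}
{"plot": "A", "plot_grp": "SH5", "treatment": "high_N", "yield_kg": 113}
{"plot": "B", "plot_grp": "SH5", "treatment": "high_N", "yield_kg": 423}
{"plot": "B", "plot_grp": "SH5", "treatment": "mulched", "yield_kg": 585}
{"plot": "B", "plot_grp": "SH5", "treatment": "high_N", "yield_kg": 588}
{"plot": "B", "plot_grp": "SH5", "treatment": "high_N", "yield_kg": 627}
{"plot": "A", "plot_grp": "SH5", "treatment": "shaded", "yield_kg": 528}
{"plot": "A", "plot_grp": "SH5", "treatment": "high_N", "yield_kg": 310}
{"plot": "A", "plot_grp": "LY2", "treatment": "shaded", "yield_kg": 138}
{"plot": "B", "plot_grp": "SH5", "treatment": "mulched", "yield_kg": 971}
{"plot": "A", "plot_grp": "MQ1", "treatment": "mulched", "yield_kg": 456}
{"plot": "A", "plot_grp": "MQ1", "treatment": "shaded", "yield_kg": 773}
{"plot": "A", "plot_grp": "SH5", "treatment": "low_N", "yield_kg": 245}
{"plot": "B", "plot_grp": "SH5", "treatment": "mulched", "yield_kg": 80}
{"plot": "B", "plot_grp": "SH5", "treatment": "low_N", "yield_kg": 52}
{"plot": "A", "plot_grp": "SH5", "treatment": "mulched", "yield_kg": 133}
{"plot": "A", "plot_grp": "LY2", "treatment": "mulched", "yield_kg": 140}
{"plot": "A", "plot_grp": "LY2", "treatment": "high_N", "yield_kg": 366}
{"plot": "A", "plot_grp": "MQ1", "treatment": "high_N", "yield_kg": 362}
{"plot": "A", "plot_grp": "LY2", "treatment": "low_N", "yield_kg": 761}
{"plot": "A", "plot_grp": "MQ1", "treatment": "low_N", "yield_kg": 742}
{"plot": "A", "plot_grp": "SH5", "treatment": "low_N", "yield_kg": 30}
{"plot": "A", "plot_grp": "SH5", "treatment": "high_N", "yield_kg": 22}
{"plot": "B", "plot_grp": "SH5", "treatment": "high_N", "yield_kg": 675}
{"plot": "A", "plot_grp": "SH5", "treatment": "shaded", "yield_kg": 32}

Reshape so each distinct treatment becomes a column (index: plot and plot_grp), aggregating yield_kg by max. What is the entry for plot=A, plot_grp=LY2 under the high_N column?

Rows with plot=A, plot_grp=LY2 and treatment=high_N: yield_kg values are 128, 472, 644, 979, 366.
max(128, 472, 644, 979, 366) = 979.

979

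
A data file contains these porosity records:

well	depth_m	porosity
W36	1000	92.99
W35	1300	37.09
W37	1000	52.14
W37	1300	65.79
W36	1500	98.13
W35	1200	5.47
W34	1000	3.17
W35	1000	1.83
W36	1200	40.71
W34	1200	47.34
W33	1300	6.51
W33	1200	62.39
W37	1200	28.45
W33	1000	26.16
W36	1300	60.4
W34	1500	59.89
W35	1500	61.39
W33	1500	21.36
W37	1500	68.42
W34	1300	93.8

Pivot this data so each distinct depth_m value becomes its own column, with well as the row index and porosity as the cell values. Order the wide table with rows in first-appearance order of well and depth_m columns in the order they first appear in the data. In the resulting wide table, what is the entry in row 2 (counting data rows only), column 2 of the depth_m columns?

37.09

With rows in first-appearance order of well, row 2 is well=W35. depth_m columns in first-appearance order: 1000, 1300, 1500, 1200; column 2 is 1300.
Long rows with well=W35, depth_m=1300: porosity = 37.09.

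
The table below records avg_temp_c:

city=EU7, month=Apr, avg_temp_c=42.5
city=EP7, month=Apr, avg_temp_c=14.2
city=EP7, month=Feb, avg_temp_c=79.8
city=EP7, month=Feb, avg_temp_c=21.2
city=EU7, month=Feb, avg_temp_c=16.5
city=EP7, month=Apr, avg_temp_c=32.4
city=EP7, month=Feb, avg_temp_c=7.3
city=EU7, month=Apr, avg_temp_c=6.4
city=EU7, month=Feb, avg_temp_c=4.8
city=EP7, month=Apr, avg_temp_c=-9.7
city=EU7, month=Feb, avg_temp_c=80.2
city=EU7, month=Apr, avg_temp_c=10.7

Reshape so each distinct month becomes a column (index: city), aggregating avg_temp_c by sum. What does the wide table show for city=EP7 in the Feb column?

108.3

Rows with city=EP7 and month=Feb: avg_temp_c values are 79.8, 21.2, 7.3.
79.8 + 21.2 + 7.3 = 108.3.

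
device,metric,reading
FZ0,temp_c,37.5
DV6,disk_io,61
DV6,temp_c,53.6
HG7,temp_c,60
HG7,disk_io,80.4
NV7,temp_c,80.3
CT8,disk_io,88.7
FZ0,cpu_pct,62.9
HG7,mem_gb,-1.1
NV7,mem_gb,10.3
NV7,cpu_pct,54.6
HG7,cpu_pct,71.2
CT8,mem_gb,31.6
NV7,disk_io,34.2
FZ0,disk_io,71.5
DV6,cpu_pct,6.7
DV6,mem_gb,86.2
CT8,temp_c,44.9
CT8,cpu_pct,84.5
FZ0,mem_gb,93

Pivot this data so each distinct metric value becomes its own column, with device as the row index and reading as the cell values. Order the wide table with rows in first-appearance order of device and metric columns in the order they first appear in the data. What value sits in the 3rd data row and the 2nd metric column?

80.4

With rows in first-appearance order of device, row 3 is device=HG7. metric columns in first-appearance order: temp_c, disk_io, cpu_pct, mem_gb; column 2 is disk_io.
Long rows with device=HG7, metric=disk_io: reading = 80.4.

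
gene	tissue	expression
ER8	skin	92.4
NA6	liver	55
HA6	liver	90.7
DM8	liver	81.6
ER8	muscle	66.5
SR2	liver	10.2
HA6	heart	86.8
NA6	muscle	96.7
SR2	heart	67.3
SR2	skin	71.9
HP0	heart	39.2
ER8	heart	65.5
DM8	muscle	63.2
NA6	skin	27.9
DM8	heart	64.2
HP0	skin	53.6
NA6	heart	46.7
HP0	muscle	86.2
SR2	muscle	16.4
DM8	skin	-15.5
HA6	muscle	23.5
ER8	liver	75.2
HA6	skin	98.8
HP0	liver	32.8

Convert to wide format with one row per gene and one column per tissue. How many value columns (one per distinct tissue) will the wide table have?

4 distinct tissue values: liver, muscle, heart, skin.

4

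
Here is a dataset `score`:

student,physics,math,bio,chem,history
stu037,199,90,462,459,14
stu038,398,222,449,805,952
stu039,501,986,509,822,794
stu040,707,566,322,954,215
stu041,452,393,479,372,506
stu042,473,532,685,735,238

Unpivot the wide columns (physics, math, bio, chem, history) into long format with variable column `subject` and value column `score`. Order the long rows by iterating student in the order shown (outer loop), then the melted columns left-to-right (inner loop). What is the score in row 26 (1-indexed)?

30 rows total (6 × 5). Row 26: index ⌊(26-1)/5⌋ = 5 into student → stu042; (26-1) mod 5 = 0 into the melted columns → physics.
So row 26 is (stu042, physics, 473); score = 473.

473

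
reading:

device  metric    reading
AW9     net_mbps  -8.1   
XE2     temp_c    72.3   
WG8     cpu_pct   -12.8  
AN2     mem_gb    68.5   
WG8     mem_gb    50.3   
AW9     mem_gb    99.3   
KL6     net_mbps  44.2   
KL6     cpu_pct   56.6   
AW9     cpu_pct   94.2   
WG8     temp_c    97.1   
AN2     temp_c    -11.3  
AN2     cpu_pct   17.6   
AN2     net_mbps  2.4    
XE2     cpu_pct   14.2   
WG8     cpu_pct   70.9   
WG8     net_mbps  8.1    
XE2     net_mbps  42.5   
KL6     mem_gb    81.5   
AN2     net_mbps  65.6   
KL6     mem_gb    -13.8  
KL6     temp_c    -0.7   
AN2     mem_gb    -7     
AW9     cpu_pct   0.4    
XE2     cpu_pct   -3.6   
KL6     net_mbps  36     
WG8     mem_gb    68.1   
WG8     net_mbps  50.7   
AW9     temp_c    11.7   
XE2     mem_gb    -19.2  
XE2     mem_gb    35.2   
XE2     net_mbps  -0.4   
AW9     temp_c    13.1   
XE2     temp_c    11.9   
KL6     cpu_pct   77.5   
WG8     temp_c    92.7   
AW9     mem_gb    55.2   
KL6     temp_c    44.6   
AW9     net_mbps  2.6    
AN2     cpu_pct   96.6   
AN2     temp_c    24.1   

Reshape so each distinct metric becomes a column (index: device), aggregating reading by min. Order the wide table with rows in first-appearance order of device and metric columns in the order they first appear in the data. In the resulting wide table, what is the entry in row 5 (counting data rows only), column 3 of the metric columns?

56.6

With rows in first-appearance order of device, row 5 is device=KL6. metric columns in first-appearance order: net_mbps, temp_c, cpu_pct, mem_gb; column 3 is cpu_pct.
Long rows with device=KL6, metric=cpu_pct: min(56.6, 77.5) = 56.6.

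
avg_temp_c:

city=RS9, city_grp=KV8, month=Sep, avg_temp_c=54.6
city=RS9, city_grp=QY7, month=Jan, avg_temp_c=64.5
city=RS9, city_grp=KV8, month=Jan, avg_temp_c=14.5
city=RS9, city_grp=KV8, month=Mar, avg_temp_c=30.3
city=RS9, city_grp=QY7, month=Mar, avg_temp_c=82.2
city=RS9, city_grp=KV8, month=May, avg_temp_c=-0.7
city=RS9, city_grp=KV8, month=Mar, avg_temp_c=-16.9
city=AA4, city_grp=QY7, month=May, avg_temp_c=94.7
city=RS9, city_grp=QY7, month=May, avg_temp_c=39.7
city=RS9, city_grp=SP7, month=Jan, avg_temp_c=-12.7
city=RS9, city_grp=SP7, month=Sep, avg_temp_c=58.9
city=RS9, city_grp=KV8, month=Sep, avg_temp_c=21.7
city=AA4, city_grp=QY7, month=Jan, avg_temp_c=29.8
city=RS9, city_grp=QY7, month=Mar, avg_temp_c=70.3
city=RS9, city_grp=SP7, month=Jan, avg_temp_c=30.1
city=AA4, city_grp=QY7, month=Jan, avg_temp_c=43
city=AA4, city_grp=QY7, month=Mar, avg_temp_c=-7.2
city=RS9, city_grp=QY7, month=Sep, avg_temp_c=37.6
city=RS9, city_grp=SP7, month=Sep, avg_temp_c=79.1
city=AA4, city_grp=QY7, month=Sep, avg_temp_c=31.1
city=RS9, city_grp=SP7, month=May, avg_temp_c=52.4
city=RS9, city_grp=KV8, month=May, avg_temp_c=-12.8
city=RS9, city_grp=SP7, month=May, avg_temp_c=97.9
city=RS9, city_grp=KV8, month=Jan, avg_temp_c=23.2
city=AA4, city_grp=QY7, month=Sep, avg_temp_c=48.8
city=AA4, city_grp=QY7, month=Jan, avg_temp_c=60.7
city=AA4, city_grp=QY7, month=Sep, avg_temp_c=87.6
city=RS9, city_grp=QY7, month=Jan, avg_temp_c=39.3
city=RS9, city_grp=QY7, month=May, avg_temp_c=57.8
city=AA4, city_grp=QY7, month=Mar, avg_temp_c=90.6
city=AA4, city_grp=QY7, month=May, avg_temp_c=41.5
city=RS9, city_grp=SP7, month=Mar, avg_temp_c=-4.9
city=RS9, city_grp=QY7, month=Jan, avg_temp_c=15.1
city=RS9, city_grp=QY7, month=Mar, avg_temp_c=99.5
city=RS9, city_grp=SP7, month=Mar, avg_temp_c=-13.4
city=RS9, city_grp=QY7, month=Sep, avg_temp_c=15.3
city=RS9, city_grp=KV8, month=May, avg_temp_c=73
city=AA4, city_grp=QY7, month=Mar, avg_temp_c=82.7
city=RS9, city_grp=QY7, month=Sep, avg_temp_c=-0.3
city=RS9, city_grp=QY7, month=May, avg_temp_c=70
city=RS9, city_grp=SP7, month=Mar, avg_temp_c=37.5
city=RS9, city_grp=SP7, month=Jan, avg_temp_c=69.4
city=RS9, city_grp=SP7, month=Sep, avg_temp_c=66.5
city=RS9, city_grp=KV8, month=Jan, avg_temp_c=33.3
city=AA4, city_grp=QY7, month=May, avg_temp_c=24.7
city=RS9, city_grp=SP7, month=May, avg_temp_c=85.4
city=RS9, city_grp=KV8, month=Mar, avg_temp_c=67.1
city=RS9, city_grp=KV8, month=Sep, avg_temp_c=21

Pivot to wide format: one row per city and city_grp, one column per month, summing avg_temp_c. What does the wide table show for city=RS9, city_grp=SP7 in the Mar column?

Rows with city=RS9, city_grp=SP7 and month=Mar: avg_temp_c values are -4.9, -13.4, 37.5.
-4.9 + -13.4 + 37.5 = 19.2.

19.2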